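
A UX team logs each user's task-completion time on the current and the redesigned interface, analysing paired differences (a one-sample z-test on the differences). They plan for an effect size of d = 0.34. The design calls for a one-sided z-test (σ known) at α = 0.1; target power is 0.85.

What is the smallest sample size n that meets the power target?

For power 0.85 need Φ(δ − z_{0.1}) = 0.85, so δ = z_{0.1} + z_{0.15} = 1.282 + 1.036 = 2.318.
δ = d·√n ⇒ n = (δ/d)² = (2.318 / 0.34)² = 46.48.
Round up to the next whole unit.

n = 47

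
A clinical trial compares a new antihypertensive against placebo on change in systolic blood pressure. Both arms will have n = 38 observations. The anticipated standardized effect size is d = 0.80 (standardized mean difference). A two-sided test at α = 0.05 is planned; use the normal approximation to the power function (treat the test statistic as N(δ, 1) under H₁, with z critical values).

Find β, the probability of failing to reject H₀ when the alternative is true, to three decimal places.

β ≈ 0.063

Noncentrality parameter: δ = d·√(n/2) = 0.80 × √(38/2) = 3.4871
Two-sided α = 0.05 → critical value z_{0.025} = 1.960.
Power = Φ(δ − 1.960) + Φ(−δ − 1.960) = Φ(1.527) + Φ(-5.447) = 0.9366 + 0.0000 = 0.9366.
Type II error: β = 1 − power = 1 − 0.9366 = 0.0634.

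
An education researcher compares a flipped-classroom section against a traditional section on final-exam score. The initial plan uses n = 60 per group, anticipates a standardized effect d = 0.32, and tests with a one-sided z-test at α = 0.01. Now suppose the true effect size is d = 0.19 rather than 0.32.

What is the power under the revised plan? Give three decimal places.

With d = 0.19: δ = d·√(n/2) = 0.19 × √(60/2) = 1.0407. Critical value z_{0.01} = 2.326.
Revised power = Φ(δ − 2.326) = Φ(-1.286) = 0.0993.

Power ≈ 0.099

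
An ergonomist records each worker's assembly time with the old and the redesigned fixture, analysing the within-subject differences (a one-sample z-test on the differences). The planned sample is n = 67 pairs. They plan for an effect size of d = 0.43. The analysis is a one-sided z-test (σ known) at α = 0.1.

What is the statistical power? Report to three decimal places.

Noncentrality parameter: δ = d·√n = 0.43 × √67 = 3.5197
One-sided α = 0.1 → critical value z_{0.1} = 1.282.
Power = P(Z > 1.282 − δ) = Φ(2.238) = 0.9874.

Power ≈ 0.987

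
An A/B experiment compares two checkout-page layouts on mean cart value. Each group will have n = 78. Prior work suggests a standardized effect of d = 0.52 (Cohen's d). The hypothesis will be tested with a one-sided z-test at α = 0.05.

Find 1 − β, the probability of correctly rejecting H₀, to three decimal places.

Noncentrality parameter: δ = d·√(n/2) = 0.52 × √(78/2) = 3.2474
One-sided α = 0.05 → critical value z_{0.05} = 1.645.
Power = Φ(δ − 1.645) = Φ(1.603) = 0.9455.

Power ≈ 0.945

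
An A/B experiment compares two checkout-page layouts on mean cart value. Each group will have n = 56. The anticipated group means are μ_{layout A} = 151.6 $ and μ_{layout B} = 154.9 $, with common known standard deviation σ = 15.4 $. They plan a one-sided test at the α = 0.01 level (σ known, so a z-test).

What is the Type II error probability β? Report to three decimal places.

Standardized effect: d = |μ_{layout A} − μ_{layout B}| / σ = |151.6 − 154.9| / 15.4 = 0.2143
Noncentrality parameter: δ = d·√(n/2) = 0.2143 × √(56/2) = 1.1339
One-sided α = 0.01 → critical value z_{0.01} = 2.326.
Power = Φ(δ − 2.326) = Φ(-1.192) = 0.1165.
Type II error: β = 1 − power = 1 − 0.1165 = 0.8835.

β ≈ 0.883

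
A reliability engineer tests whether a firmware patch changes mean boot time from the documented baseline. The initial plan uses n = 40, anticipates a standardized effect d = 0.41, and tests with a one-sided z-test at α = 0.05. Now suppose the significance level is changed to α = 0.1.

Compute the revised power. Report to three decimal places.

δ = d·√n = 0.41 × √40 = 2.5931 (unchanged). New critical value: z_{0.1} = 1.282.
Revised power = Φ(δ − 1.282) = Φ(1.312) = 0.9052.

Power ≈ 0.905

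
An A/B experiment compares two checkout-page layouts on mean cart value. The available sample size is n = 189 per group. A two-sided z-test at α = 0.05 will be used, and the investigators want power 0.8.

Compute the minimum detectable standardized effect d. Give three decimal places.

Required noncentrality: δ = z_{0.025} + z_{0.20} = 1.960 + 0.842 = 2.802.
(Lower-tail contribution to power is negligible for δ > 0.)
δ = d·√(n/2) ⇒ d = δ/√(n/2) = 2.802/√(189/2) = 0.2882.

d ≈ 0.288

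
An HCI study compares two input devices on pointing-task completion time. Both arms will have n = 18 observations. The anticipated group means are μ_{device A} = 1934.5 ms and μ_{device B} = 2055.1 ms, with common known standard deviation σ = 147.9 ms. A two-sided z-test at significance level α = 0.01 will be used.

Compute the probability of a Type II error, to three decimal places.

Standardized effect: d = |μ_{device A} − μ_{device B}| / σ = |1934.5 − 2055.1| / 147.9 = 0.8154
Noncentrality parameter: δ = d·√(n/2) = 0.8154 × √(18/2) = 2.4462
Two-sided α = 0.01 → critical value z_{0.005} = 2.576.
Power = Φ(δ − 2.576) + Φ(−δ − 2.576) = Φ(-0.130) + Φ(-5.022) = 0.4484 + 0.0000 = 0.4484.
Type II error: β = 1 − power = 1 − 0.4484 = 0.5516.

β ≈ 0.552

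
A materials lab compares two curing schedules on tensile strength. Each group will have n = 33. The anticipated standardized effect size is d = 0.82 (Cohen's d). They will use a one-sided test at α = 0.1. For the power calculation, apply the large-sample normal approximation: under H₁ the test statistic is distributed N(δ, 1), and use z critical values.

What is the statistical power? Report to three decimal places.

Noncentrality parameter: δ = d·√(n/2) = 0.82 × √(33/2) = 3.3309
Critical value for a one-sided test at α = 0.1: z_α = 1.282.
Power = Φ(δ − 1.282) = Φ(2.049) = 0.9798.

Power ≈ 0.980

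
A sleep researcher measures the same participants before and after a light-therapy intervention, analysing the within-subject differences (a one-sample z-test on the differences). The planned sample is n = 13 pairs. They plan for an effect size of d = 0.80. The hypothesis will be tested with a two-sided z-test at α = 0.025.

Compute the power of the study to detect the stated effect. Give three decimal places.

Noncentrality parameter: δ = d·√n = 0.80 × √13 = 2.8844
Critical value for a two-sided test at α = 0.025: z_{α/2} = 2.241.
Power = Φ(δ − 2.241) + Φ(−δ − 2.241) = Φ(0.643) + Φ(-5.126) = 0.7399 + 0.0000 = 0.7399.

Power ≈ 0.740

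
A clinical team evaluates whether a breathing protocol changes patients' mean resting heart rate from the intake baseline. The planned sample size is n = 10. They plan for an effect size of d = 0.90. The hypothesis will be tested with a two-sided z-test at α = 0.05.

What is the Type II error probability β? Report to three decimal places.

β ≈ 0.188

Noncentrality parameter: δ = d·√n = 0.90 × √10 = 2.8460
Critical value for a two-sided test at α = 0.05: z_{α/2} = 1.960.
Power = Φ(δ − 1.960) + Φ(−δ − 1.960) = Φ(0.886) + Φ(-4.806) = 0.8122 + 0.0000 = 0.8122.
Type II error: β = 1 − power = 1 − 0.8122 = 0.1878.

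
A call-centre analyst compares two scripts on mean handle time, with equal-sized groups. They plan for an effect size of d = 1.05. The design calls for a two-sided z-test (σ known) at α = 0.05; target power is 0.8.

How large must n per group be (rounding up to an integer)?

Set Φ(δ − 1.960) = 0.8; then δ − 1.960 = Φ⁻¹(0.8) = 0.842, giving δ = 2.802.
(The Φ(−δ − z_{α/2}) term is vanishingly small for δ > 0 and is dropped in the standard sample-size formula.)
δ = d·√(n/2) ⇒ n = 2(δ/d)² = 2 × (2.802 / 1.05)² = 14.24.
Rounding up, n = 15 per group.

n = 15 per group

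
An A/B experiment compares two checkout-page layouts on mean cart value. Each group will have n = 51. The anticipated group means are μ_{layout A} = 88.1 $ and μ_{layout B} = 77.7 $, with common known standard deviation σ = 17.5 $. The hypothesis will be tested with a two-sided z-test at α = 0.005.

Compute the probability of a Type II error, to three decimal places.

β ≈ 0.423

Standardized effect: d = |μ_{layout A} − μ_{layout B}| / σ = |88.1 − 77.7| / 17.5 = 0.5943
Noncentrality parameter: δ = d·√(n/2) = 0.5943 × √(51/2) = 3.0010
Critical value for a two-sided test at α = 0.005: z_{α/2} = 2.807.
Power = Φ(δ − 2.807) + Φ(−δ − 2.807) = Φ(0.194) + Φ(-5.808) = 0.5769 + 0.0000 = 0.5769.
Type II error: β = 1 − power = 1 − 0.5769 = 0.4231.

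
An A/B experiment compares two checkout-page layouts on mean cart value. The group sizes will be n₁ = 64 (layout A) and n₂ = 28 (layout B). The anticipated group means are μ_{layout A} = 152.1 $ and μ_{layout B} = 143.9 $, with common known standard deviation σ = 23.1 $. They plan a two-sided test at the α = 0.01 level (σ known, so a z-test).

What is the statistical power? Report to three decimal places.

Standardized effect: d = |μ_{layout A} − μ_{layout B}| / σ = |152.1 − 143.9| / 23.1 = 0.3550
Noncentrality parameter: δ = d / √(1/n₁ + 1/n₂) = 0.3550 / √(1/64 + 1/28) = 1.5667
Two-sided α = 0.01 → critical value z_{0.005} = 2.576.
Power = Φ(δ − 2.576) + Φ(−δ − 2.576) = Φ(-1.009) + Φ(-4.142) = 0.1564 + 0.0000 = 0.1565.

Power ≈ 0.156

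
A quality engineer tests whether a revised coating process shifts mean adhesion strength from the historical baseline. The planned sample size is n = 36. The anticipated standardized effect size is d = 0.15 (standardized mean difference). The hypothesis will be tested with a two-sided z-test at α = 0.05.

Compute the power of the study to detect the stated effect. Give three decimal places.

Power ≈ 0.147

Noncentrality parameter: λ = d·√n = 0.15 × √36 = 0.9000
Critical value for a two-sided test at α = 0.05: z_{α/2} = 1.960.
Power = Φ(λ − 1.960) + Φ(−λ − 1.960) = Φ(-1.060) + Φ(-2.860) = 0.1446 + 0.0021 = 0.1467.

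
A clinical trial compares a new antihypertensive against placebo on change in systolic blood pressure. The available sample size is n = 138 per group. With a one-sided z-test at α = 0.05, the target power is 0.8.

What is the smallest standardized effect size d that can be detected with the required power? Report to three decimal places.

Need Φ(δ − 1.645) = 0.8, so δ = 1.645 + 0.842 = 2.486.
δ = d·√(n/2) ⇒ d = δ/√(n/2) = 2.486/√(138/2) = 0.2993.

d ≈ 0.299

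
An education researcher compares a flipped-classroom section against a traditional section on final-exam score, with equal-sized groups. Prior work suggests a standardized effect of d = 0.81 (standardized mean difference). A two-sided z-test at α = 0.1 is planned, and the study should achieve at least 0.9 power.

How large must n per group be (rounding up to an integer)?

n = 27 per group

For power 0.9 need Φ(δ − z_{0.05}) = 0.9, so δ = z_{0.05} + z_{0.10} = 1.645 + 1.282 = 2.926.
(Ignoring the negligible lower-tail rejection probability gives the usual closed-form inversion.)
δ = d·√(n/2) ⇒ n = 2(δ/d)² = 2 × (2.926 / 0.81)² = 26.11.
Rounding up, n = 27 per group.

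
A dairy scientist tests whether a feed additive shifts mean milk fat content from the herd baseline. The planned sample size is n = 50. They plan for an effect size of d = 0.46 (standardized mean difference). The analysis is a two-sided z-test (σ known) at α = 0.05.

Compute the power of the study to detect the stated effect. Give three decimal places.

Noncentrality parameter: δ = d·√n = 0.46 × √50 = 3.2527
Critical value for a two-sided test at α = 0.05: z_{α/2} = 1.960.
Power = Φ(δ − 1.960) + Φ(−δ − 1.960) = Φ(1.293) + Φ(-5.213) = 0.9019 + 0.0000 = 0.9019.

Power ≈ 0.902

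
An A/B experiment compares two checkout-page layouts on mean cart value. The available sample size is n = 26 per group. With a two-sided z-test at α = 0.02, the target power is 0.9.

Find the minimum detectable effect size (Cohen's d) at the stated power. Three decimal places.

d ≈ 1.001

Required noncentrality: δ = z_{0.01} + z_{0.10} = 2.326 + 1.282 = 3.608.
(The second rejection-region term Φ(−δ − z_{α/2}) is negligible and dropped.)
δ = d·√(n/2) ⇒ d = δ/√(n/2) = 3.608/√(26/2) = 1.0007.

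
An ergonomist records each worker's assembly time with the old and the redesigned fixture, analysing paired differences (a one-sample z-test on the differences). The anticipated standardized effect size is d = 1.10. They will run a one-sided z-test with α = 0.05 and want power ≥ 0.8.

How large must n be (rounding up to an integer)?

For power 0.8 need Φ(δ − z_{0.05}) = 0.8, so δ = z_{0.05} + z_{0.20} = 1.645 + 0.842 = 2.486.
δ = d·√n ⇒ n = (δ/d)² = (2.486 / 1.10)² = 5.11.
Round up to the next whole unit.

n = 6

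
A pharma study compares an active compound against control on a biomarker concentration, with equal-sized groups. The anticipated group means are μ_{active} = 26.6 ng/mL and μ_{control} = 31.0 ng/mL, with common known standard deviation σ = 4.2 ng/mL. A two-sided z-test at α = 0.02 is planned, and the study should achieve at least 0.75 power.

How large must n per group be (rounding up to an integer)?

n = 17 per group

Standardized effect: d = |μ_{active} − μ_{control}| / σ = |26.6 − 31.0| / 4.2 = 1.0476
Set Φ(δ − 2.326) = 0.75; then δ − 2.326 = Φ⁻¹(0.75) = 0.674, giving δ = 3.001.
(The Φ(−δ − z_{α/2}) term is vanishingly small for δ > 0 and is dropped in the standard sample-size formula.)
δ = d·√(n/2) ⇒ n = 2(δ/d)² = 2 × (3.001 / 1.0476)² = 16.41.
Round up to the next whole unit.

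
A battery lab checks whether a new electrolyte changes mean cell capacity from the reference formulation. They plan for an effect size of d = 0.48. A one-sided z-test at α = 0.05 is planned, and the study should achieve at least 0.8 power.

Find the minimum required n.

n = 27

For power 0.8 need Φ(δ − z_{0.05}) = 0.8, so δ = z_{0.05} + z_{0.20} = 1.645 + 0.842 = 2.486.
δ = d·√n ⇒ n = (δ/d)² = (2.486 / 0.48)² = 26.83.
Rounding up, n = 27.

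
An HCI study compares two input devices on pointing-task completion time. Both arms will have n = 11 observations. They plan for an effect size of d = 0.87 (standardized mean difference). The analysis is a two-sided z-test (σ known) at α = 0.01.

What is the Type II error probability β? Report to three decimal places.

β ≈ 0.704

Noncentrality parameter: δ = d·√(n/2) = 0.87 × √(11/2) = 2.0403
Critical value for a two-sided test at α = 0.01: z_{α/2} = 2.576.
Power = Φ(δ − 2.576) + Φ(−δ − 2.576) = Φ(-0.535) + Φ(-4.616) = 0.2962 + 0.0000 = 0.2962.
Type II error: β = 1 − power = 1 − 0.2962 = 0.7038.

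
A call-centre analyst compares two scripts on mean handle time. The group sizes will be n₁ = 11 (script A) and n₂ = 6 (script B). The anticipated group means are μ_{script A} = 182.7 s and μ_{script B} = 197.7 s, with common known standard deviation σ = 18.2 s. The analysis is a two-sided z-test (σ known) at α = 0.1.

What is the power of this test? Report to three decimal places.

Standardized effect: d = |μ_{script A} − μ_{script B}| / σ = |182.7 − 197.7| / 18.2 = 0.8242
Noncentrality parameter: δ = d / √(1/n₁ + 1/n₂) = 0.8242 / √(1/11 + 1/6) = 1.6239
Two-sided α = 0.1 → critical value z_{0.05} = 1.645.
Power = Φ(δ − 1.645) + Φ(−δ − 1.645) = Φ(-0.021) + Φ(-3.269) = 0.4917 + 0.0005 = 0.4922.

Power ≈ 0.492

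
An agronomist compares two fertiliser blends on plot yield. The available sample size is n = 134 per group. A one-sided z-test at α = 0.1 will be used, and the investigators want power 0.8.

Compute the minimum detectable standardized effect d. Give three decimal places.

Need Φ(δ − 1.282) = 0.8, so δ = 1.282 + 0.842 = 2.123.
δ = d·√(n/2) ⇒ d = δ/√(n/2) = 2.123/√(134/2) = 0.2594.

d ≈ 0.259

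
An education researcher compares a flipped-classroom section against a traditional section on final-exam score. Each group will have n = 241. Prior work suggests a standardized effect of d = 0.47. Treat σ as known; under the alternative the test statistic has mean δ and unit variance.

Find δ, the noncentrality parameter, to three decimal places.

δ ≈ 5.159

The noncentrality parameter scales effect size by the design's sample-size factor: δ = d·√(n/2) = 0.47 × √(241/2) = 5.1593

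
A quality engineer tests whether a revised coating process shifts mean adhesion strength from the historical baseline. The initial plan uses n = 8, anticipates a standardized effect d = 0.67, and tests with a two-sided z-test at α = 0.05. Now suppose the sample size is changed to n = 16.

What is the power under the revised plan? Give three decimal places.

With n = 16: δ = d·√n = 0.67 × √16 = 2.6800. Critical value z_{0.025} = 1.960.
Revised power = Φ(δ − 1.960) + Φ(−δ − 1.960) = Φ(0.720) + Φ(-4.640) = 0.7642 + 0.0000 = 0.7643.

Power ≈ 0.764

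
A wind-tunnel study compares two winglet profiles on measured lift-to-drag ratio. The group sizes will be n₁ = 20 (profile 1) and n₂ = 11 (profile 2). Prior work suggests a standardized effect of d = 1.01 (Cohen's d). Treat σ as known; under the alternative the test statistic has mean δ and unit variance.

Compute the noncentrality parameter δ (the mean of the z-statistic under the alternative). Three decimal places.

δ ≈ 2.691

The noncentrality parameter scales effect size by the design's sample-size factor: δ = d / √(1/n₁ + 1/n₂) = 1.01 / √(1/20 + 1/11) = 2.6906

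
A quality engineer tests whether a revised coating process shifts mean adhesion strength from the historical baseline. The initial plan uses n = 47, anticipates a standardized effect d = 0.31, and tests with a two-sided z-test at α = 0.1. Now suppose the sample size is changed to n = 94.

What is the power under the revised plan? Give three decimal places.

Power ≈ 0.913

With n = 94: δ = d·√n = 0.31 × √94 = 3.0056. Critical value z_{0.05} = 1.645.
Revised power = Φ(δ − 1.645) + Φ(−δ − 1.645) = Φ(1.361) + Φ(-4.650) = 0.9132 + 0.0000 = 0.9132.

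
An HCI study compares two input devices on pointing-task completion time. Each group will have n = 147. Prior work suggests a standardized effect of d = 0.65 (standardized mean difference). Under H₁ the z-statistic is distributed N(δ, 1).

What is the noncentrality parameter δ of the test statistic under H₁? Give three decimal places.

δ ≈ 5.573

The noncentrality parameter scales effect size by the design's sample-size factor: δ = d·√(n/2) = 0.65 × √(147/2) = 5.5726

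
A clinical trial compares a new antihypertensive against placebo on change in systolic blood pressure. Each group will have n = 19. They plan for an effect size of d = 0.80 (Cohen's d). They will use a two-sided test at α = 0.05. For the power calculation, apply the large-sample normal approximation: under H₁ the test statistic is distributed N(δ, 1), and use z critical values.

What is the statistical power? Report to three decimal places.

Noncentrality parameter: δ = d·√(n/2) = 0.80 × √(19/2) = 2.4658
Two-sided α = 0.05 → critical value z_{0.025} = 1.960.
Power = Φ(δ − 1.960) + Φ(−δ − 1.960) = Φ(0.506) + Φ(-4.426) = 0.6935 + 0.0000 = 0.6935.

Power ≈ 0.694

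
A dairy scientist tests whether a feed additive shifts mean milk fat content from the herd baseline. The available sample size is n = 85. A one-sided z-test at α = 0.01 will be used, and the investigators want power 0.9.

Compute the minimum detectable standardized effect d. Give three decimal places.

Need Φ(δ − 2.326) = 0.9, so δ = 2.326 + 1.282 = 3.608.
δ = d·√n ⇒ d = δ/√n = 3.608/√85 = 0.3913.

d ≈ 0.391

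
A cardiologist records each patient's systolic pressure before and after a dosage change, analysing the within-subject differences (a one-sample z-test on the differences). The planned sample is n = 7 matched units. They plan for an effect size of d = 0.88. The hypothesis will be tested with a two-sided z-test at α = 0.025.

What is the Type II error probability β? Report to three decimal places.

Noncentrality parameter: δ = d·√n = 0.88 × √7 = 2.3283
Two-sided α = 0.025 → critical value z_{0.0125} = 2.241.
Power = Φ(δ − 2.241) + Φ(−δ − 2.241) = Φ(0.087) + Φ(-4.570) = 0.5346 + 0.0000 = 0.5346.
Type II error: β = 1 − power = 1 − 0.5346 = 0.4654.

β ≈ 0.465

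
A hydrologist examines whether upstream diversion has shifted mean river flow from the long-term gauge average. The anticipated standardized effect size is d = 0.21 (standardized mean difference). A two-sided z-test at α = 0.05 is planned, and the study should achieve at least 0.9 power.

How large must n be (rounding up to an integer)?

n = 239

Set Φ(δ − 1.960) = 0.9; then δ − 1.960 = Φ⁻¹(0.9) = 1.282, giving δ = 3.242.
(For δ > 0 the lower-tail rejection region contributes negligibly to power, so the one-term inversion is standard.)
δ = d·√n ⇒ n = (δ/d)² = (3.242 / 0.21)² = 238.26.
Round up to the next whole unit.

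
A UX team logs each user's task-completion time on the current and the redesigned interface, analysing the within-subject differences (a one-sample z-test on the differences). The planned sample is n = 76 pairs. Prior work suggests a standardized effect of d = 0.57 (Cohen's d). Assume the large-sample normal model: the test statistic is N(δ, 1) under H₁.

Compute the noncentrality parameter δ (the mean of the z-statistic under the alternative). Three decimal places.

δ ≈ 4.969

δ = d·√n = 0.57 × √76 = 4.9691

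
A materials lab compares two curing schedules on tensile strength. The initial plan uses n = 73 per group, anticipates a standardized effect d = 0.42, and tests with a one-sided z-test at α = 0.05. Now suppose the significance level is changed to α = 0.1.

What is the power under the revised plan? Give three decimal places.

Power ≈ 0.895

δ = d·√(n/2) = 0.42 × √(73/2) = 2.5374 (unchanged). New critical value: z_{0.1} = 1.282.
Revised power = Φ(δ − 1.282) = Φ(1.256) = 0.8954.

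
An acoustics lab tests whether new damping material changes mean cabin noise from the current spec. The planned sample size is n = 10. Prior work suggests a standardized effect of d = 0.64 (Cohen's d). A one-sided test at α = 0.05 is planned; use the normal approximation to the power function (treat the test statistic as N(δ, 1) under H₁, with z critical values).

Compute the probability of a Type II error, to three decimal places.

Noncentrality parameter: δ = d·√n = 0.64 × √10 = 2.0239
One-sided α = 0.05 → critical value z_{0.05} = 1.645.
Power = P(Z > 1.645 − δ) = Φ(0.379) = 0.6477.
Type II error: β = 1 − power = 1 − 0.6477 = 0.3523.

β ≈ 0.352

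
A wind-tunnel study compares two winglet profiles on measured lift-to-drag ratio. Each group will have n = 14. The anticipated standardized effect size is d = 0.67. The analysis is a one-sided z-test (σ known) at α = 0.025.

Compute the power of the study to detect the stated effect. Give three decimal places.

Noncentrality parameter: δ = d·√(n/2) = 0.67 × √(14/2) = 1.7727
Critical value for a one-sided test at α = 0.025: z_α = 1.960.
Power = Φ(δ − 1.960) = Φ(-0.187) = 0.4257.

Power ≈ 0.426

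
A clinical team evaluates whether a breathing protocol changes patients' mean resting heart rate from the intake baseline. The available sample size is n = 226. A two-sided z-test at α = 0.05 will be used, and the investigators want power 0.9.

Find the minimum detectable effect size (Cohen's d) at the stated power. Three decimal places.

Need Φ(δ − 1.960) = 0.9, so δ = 1.960 + 1.282 = 3.242.
(The second rejection-region term Φ(−δ − z_{α/2}) is negligible and dropped.)
δ = d·√n ⇒ d = δ/√n = 3.242/√226 = 0.2156.

d ≈ 0.216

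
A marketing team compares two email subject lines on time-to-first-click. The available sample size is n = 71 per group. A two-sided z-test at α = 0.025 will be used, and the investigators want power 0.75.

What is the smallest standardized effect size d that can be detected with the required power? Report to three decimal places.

d ≈ 0.489

Need Φ(δ − 2.241) = 0.75, so δ = 2.241 + 0.674 = 2.916.
(Lower-tail contribution to power is negligible for δ > 0.)
δ = d·√(n/2) ⇒ d = δ/√(n/2) = 2.916/√(71/2) = 0.4894.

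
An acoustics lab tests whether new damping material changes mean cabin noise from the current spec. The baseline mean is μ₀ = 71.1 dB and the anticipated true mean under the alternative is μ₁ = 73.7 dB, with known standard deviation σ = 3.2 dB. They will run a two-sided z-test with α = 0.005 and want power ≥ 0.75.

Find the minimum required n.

Standardized effect: d = |μ₁ − μ₀| / σ = |73.7 − 71.1| / 3.2 = 0.8125
For power 0.75 need Φ(δ − z_{0.0025}) = 0.75, so δ = z_{0.0025} + z_{0.25} = 2.807 + 0.674 = 3.482.
(The Φ(−δ − z_{α/2}) term is vanishingly small for δ > 0 and is dropped in the standard sample-size formula.)
δ = d·√n ⇒ n = (δ/d)² = (3.482 / 0.8125)² = 18.36.
Round up to the next whole unit.

n = 19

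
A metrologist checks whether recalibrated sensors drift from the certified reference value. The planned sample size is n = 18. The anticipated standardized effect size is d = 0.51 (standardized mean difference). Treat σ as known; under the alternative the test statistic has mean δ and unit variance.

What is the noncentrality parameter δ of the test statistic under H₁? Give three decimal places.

δ ≈ 2.164

δ = d·√n = 0.51 × √18 = 2.1637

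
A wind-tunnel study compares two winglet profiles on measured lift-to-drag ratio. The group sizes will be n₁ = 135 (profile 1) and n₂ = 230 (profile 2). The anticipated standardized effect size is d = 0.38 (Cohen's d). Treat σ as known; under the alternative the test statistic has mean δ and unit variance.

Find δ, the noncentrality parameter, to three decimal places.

δ = d / √(1/n₁ + 1/n₂) = 0.38 / √(1/135 + 1/230) = 3.5048

δ ≈ 3.505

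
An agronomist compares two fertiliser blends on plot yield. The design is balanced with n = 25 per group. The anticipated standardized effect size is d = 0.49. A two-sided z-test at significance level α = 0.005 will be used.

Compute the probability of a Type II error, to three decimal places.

Noncentrality parameter: δ = d·√(n/2) = 0.49 × √(25/2) = 1.7324
Two-sided α = 0.005 → critical value z_{0.0025} = 2.807.
Power = Φ(δ − 2.807) + Φ(−δ − 2.807) = Φ(-1.075) + Φ(-4.539) = 0.1413 + 0.0000 = 0.1413.
Type II error: β = 1 − power = 1 − 0.1413 = 0.8587.

β ≈ 0.859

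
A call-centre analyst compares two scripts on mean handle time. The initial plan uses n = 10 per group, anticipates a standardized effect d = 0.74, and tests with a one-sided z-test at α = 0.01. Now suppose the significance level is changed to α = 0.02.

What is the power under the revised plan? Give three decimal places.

δ = d·√(n/2) = 0.74 × √(10/2) = 1.6547 (unchanged). New critical value: z_{0.02} = 2.054.
Revised power = Φ(δ − 2.054) = Φ(-0.399) = 0.3449.

Power ≈ 0.345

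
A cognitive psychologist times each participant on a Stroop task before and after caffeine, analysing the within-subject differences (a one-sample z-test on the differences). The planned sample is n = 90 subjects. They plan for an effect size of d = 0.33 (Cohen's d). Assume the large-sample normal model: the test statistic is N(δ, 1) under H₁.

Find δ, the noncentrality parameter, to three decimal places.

The noncentrality parameter scales effect size by the design's sample-size factor: δ = d·√n = 0.33 × √90 = 3.1307

δ ≈ 3.131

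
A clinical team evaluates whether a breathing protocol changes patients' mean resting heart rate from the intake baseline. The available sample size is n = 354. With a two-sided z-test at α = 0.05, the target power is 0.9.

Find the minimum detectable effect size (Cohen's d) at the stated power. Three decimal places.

d ≈ 0.172

Required noncentrality: δ = z_{0.025} + z_{0.10} = 1.960 + 1.282 = 3.242.
(The second rejection-region term Φ(−δ − z_{α/2}) is negligible and dropped.)
δ = d·√n ⇒ d = δ/√n = 3.242/√354 = 0.1723.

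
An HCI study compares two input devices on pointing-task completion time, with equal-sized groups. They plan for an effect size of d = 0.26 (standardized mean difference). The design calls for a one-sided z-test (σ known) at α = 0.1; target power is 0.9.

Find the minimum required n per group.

Set Φ(δ − 1.282) = 0.9; then δ − 1.282 = Φ⁻¹(0.9) = 1.282, giving δ = 2.563.
δ = d·√(n/2) ⇒ n = 2(δ/d)² = 2 × (2.563 / 0.26)² = 194.36.
Round up to the next whole unit.

n = 195 per group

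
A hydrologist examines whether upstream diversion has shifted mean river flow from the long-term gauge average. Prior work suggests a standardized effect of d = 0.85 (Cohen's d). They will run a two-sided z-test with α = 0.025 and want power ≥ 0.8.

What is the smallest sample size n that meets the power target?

For power 0.8 need Φ(δ − z_{0.0125}) = 0.8, so δ = z_{0.0125} + z_{0.20} = 2.241 + 0.842 = 3.083.
(The Φ(−δ − z_{α/2}) term is vanishingly small for δ > 0 and is dropped in the standard sample-size formula.)
δ = d·√n ⇒ n = (δ/d)² = (3.083 / 0.85)² = 13.16.
Rounding up, n = 14.

n = 14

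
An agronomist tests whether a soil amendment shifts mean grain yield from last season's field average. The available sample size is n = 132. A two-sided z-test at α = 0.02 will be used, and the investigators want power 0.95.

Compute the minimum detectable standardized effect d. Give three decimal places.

d ≈ 0.346

Need Φ(δ − 2.326) = 0.95, so δ = 2.326 + 1.645 = 3.971.
(Lower-tail contribution to power is negligible for δ > 0.)
δ = d·√n ⇒ d = δ/√n = 3.971/√132 = 0.3456.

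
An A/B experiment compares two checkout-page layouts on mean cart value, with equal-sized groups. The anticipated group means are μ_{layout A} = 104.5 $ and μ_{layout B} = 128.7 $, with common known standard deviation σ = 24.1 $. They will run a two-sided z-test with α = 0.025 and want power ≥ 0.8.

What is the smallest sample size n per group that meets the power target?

Standardized effect: d = |μ_{layout A} − μ_{layout B}| / σ = |104.5 − 128.7| / 24.1 = 1.0041
For power 0.8 need Φ(δ − z_{0.0125}) = 0.8, so δ = z_{0.0125} + z_{0.20} = 2.241 + 0.842 = 3.083.
(Ignoring the negligible lower-tail rejection probability gives the usual closed-form inversion.)
δ = d·√(n/2) ⇒ n = 2(δ/d)² = 2 × (3.083 / 1.0041)² = 18.85.
Rounding up, n = 19 per group.

n = 19 per group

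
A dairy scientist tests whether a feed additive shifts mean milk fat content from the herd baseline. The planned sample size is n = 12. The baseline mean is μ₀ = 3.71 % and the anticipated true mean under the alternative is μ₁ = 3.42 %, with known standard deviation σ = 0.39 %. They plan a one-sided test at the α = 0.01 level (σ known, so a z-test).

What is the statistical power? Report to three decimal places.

Power ≈ 0.599

Standardized effect: d = |μ₁ − μ₀| / σ = |3.42 − 3.71| / 0.39 = 0.7436
Noncentrality parameter: δ = d·√n = 0.7436 × √12 = 2.5759
One-sided α = 0.01 → critical value z_{0.01} = 2.326.
Power = Φ(δ − 2.326) = Φ(0.250) = 0.5985.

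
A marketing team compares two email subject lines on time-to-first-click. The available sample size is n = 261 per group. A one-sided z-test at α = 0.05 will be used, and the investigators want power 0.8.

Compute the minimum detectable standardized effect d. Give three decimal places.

d ≈ 0.218

Need Φ(δ − 1.645) = 0.8, so δ = 1.645 + 0.842 = 2.486.
δ = d·√(n/2) ⇒ d = δ/√(n/2) = 2.486/√(261/2) = 0.2177.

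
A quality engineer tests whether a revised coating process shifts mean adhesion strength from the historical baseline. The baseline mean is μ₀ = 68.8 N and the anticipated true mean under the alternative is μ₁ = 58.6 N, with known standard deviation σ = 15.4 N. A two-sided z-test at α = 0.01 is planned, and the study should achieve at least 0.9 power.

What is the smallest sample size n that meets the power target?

n = 34

Standardized effect: d = |μ₁ − μ₀| / σ = |58.6 − 68.8| / 15.4 = 0.6623
For power 0.9 need Φ(δ − z_{0.005}) = 0.9, so δ = z_{0.005} + z_{0.10} = 2.576 + 1.282 = 3.857.
(Ignoring the negligible lower-tail rejection probability gives the usual closed-form inversion.)
δ = d·√n ⇒ n = (δ/d)² = (3.857 / 0.6623)² = 33.92.
Rounding up, n = 34.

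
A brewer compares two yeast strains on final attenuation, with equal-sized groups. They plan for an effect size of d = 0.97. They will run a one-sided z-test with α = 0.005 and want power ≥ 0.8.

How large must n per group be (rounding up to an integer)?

Set Φ(δ − 2.576) = 0.8; then δ − 2.576 = Φ⁻¹(0.8) = 0.842, giving δ = 3.417.
δ = d·√(n/2) ⇒ n = 2(δ/d)² = 2 × (3.417 / 0.97)² = 24.83.
Rounding up, n = 25 per group.

n = 25 per group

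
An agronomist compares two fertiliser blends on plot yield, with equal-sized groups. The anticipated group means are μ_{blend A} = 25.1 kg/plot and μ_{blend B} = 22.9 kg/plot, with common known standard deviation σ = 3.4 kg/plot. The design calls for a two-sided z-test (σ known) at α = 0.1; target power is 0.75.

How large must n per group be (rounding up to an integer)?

Standardized effect: d = |μ_{blend A} − μ_{blend B}| / σ = |25.1 − 22.9| / 3.4 = 0.6471
For power 0.75 need Φ(δ − z_{0.05}) = 0.75, so δ = z_{0.05} + z_{0.25} = 1.645 + 0.674 = 2.319.
(For δ > 0 the lower-tail rejection region contributes negligibly to power, so the one-term inversion is standard.)
δ = d·√(n/2) ⇒ n = 2(δ/d)² = 2 × (2.319 / 0.6471)² = 25.70.
Round up to the next whole unit.

n = 26 per group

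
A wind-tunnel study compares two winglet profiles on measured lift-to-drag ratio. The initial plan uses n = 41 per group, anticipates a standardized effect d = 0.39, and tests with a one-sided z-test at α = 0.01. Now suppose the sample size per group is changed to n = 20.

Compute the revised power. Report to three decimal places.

Power ≈ 0.137

With n = 20 per group: δ = d·√(n/2) = 0.39 × √(20/2) = 1.2333. Critical value z_{0.01} = 2.326.
Revised power = Φ(δ − 2.326) = Φ(-1.093) = 0.1372.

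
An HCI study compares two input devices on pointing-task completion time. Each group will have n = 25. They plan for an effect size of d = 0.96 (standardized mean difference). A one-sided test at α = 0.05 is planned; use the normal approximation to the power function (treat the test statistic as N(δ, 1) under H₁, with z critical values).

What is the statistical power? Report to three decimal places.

Power ≈ 0.960

Noncentrality parameter: δ = d·√(n/2) = 0.96 × √(25/2) = 3.3941
One-sided α = 0.05 → critical value z_{0.05} = 1.645.
Power = Φ(δ − 1.645) = Φ(1.749) = 0.9599.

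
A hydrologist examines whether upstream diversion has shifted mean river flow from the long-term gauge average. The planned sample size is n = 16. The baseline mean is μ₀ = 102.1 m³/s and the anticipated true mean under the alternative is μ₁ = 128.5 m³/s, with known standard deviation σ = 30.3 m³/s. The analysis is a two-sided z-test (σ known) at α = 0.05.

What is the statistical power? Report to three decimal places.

Power ≈ 0.936

Standardized effect: d = |μ₁ − μ₀| / σ = |128.5 − 102.1| / 30.3 = 0.8713
Noncentrality parameter: λ = d·√n = 0.8713 × √16 = 3.4851
Critical value for a two-sided test at α = 0.05: z_{α/2} = 1.960.
Power = Φ(λ − 1.960) + Φ(−λ − 1.960) = Φ(1.525) + Φ(-5.445) = 0.9364 + 0.0000 = 0.9364.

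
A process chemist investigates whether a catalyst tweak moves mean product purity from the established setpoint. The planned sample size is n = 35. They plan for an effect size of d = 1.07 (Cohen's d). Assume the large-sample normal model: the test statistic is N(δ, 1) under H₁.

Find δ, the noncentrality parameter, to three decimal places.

δ ≈ 6.330

The noncentrality parameter scales effect size by the design's sample-size factor: δ = d·√n = 1.07 × √35 = 6.3302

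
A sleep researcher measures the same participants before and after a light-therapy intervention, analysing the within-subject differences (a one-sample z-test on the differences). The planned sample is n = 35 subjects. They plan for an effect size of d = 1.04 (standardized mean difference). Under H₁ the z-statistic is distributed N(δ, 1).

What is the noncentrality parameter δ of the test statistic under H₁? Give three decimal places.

δ ≈ 6.153

δ = d·√n = 1.04 × √35 = 6.1527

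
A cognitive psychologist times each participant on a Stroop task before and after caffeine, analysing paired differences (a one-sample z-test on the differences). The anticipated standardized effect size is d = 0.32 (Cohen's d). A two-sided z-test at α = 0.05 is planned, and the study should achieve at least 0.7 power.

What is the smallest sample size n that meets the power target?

For power 0.7 need Φ(δ − z_{0.025}) = 0.7, so δ = z_{0.025} + z_{0.30} = 1.960 + 0.524 = 2.484.
(The Φ(−δ − z_{α/2}) term is vanishingly small for δ > 0 and is dropped in the standard sample-size formula.)
δ = d·√n ⇒ n = (δ/d)² = (2.484 / 0.32)² = 60.27.
Round up to the next whole unit.

n = 61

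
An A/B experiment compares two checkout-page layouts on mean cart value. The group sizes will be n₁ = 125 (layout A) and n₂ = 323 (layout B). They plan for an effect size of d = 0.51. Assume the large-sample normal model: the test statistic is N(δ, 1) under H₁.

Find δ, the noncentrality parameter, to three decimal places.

δ = d / √(1/n₁ + 1/n₂) = 0.51 / √(1/125 + 1/323) = 4.8416

δ ≈ 4.842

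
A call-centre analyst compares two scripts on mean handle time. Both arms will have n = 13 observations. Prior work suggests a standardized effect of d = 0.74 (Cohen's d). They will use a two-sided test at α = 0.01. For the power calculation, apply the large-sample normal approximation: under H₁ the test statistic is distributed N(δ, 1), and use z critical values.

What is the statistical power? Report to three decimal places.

Noncentrality parameter: δ = d·√(n/2) = 0.74 × √(13/2) = 1.8866
Two-sided α = 0.01 → critical value z_{0.005} = 2.576.
Power = Φ(δ − 2.576) + Φ(−δ − 2.576) = Φ(-0.689) + Φ(-4.462) = 0.2454 + 0.0000 = 0.2454.

Power ≈ 0.245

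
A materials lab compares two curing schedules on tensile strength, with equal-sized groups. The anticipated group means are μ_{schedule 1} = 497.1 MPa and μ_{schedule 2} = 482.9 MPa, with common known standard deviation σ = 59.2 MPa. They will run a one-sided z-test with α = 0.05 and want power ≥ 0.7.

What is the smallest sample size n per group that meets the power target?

Standardized effect: d = |μ_{schedule 1} − μ_{schedule 2}| / σ = |497.1 − 482.9| / 59.2 = 0.2399
For power 0.7 need Φ(δ − z_{0.05}) = 0.7, so δ = z_{0.05} + z_{0.30} = 1.645 + 0.524 = 2.169.
δ = d·√(n/2) ⇒ n = 2(δ/d)² = 2 × (2.169 / 0.2399)² = 163.58.
Rounding up, n = 164 per group.

n = 164 per group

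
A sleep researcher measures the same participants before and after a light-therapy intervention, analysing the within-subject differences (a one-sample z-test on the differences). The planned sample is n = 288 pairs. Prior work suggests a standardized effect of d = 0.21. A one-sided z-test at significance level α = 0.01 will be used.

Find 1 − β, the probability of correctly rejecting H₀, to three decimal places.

Power ≈ 0.892

Noncentrality parameter: δ = d·√n = 0.21 × √288 = 3.5638
One-sided α = 0.01 → critical value z_{0.01} = 2.326.
Power = Φ(δ − 2.326) = Φ(1.237) = 0.8920.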